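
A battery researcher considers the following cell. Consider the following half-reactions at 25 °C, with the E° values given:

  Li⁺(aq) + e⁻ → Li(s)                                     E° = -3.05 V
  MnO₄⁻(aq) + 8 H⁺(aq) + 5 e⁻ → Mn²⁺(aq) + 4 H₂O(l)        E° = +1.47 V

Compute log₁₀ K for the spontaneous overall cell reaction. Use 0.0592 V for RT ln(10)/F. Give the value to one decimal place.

Cathode: MnO₄⁻/Mn²⁺; anode: Li⁺/Li. E°cell = +4.52 V, n = 5.
log K = nE°cell / 0.0592 = (5)(+4.52) / 0.0592 = 381.8.

381.8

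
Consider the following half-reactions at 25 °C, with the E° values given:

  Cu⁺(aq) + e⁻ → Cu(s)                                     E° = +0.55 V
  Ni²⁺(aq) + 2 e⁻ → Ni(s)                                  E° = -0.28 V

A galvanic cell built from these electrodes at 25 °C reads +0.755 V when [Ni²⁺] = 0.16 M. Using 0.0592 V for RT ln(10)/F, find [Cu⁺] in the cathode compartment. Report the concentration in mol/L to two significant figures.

Cu⁺/Cu is the cathode, Ni²⁺/Ni the anode: E°cell = +0.83 V, n = 2.
Overall reaction: 2 Cu⁺(aq) + Ni(s) → 2 Cu(s) + Ni²⁺(aq); Q = [Ni²⁺]^1/[Cu⁺]^2.
From E = E° − (0.0592/n) log Q: log Q = (E° − E)·n/0.0592 = (+0.83 − (+0.755))·2/0.0592 = 2.5338.
So 2·log[Cu⁺] = 1·log(0.16) − log Q = -0.7959 − (2.5338) = -3.3297; log[Cu⁺] = -3.3297 / 2 = -1.6648; [Cu⁺] = 10^(-1.6648) ≈ 0.022 M.

0.022 M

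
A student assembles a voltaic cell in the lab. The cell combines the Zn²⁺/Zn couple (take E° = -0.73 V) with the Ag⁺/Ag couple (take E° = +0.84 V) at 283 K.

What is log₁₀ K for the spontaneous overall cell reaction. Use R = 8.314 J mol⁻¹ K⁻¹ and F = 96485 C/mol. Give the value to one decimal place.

55.9

Cathode: Ag⁺/Ag; anode: Zn²⁺/Zn. E°cell = (+0.84) − (-0.73) = +1.57 V, with n = 2.
ΔG° = −nFE° = −RT ln K, so ln K = nFE°/(RT) = (2)(96485)(+1.57) / ((8.314)(283)) = 128.764.
log₁₀ K = 128.764 / ln 10 = 55.9.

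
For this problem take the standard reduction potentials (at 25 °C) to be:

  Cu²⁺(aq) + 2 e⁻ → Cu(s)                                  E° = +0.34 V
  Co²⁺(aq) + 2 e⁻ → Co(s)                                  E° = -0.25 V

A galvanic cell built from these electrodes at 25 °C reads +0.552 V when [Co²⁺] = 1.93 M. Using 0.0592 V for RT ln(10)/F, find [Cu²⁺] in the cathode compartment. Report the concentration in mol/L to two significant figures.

Cu²⁺/Cu is the cathode, Co²⁺/Co the anode: E°cell = +0.59 V, n = 2.
Overall reaction: Cu²⁺(aq) + Co(s) → Cu(s) + Co²⁺(aq); Q = [Co²⁺]^1/[Cu²⁺]^1.
From E = E° − (0.0592/n) log Q: log Q = (E° − E)·n/0.0592 = (+0.59 − (+0.552))·2/0.0592 = 1.2838.
So 1·log[Cu²⁺] = 1·log(1.93) − log Q = 0.2856 − (1.2838) = -0.9982; [Cu²⁺] = 10^(-0.9982) ≈ 0.10 M.

0.10 M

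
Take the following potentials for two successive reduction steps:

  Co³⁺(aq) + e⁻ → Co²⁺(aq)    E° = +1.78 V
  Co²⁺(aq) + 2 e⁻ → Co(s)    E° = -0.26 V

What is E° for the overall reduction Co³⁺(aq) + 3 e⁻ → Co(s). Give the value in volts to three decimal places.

Standard free energies of sequential steps add: ΔG°₃ = ΔG°₁ + ΔG°₂, so n₃E°₃ = n₁E°₁ + n₂E°₂.
E°₃ = (1×+1.78 + 2×-0.26) / 3 = (+1.260) / 3 = +0.420 V.

+0.420 V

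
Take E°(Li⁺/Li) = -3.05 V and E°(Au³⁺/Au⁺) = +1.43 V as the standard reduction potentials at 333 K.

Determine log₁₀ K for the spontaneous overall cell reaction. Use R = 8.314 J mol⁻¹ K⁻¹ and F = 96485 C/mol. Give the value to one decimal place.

135.6

Cathode: Au³⁺/Au⁺; anode: Li⁺/Li. E°cell = (+1.43) − (-3.05) = +4.48 V, with n = 2.
ΔG° = −nFE° = −RT ln K, so ln K = nFE°/(RT) = (2)(96485)(+4.48) / ((8.314)(333)) = 312.258.
log₁₀ K = 312.258 / ln 10 = 135.6.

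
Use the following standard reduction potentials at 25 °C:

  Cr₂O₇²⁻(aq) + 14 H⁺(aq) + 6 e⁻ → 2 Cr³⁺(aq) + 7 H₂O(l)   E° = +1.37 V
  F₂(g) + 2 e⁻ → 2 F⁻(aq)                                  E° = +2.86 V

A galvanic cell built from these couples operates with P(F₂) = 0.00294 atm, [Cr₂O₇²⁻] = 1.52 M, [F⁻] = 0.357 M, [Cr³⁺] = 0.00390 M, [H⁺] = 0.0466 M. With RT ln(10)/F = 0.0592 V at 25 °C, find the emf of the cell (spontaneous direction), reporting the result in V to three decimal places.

F₂/F⁻ is the cathode (higher E°), Cr₂O₇²⁻/Cr³⁺ the anode: E°cell = +2.86 − (+1.37) = +1.49 V, n = 6.
Overall: 3 F₂(g) + 2 Cr³⁺(aq) + 7 H₂O(l) → 6 F⁻(aq) + Cr₂O₇²⁻(aq) + 14 H⁺(aq)
Q = [F⁻]^6·[Cr₂O₇²⁻]·[H⁺]^14 / (P(F₂)^3·[Cr³⁺]^2); log Q = -8.732.
E = E° − (0.0592/n) log Q = +1.49 − (0.0592/6)(-8.732) = +1.576 V.

+1.576 V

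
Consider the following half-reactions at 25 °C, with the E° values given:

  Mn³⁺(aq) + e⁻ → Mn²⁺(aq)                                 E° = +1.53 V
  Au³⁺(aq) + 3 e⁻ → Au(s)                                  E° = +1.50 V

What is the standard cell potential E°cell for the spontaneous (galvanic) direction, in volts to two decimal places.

The Mn³⁺/Mn²⁺ couple has the higher reduction potential, so it is the cathode; Au³⁺/Au is oxidised at the anode.
E°cell = E°(cathode) − E°(anode) = (+1.53) − (+1.50) = +0.03 V.
Since E°cell > 0, the reaction is spontaneous under standard conditions.

+0.03 V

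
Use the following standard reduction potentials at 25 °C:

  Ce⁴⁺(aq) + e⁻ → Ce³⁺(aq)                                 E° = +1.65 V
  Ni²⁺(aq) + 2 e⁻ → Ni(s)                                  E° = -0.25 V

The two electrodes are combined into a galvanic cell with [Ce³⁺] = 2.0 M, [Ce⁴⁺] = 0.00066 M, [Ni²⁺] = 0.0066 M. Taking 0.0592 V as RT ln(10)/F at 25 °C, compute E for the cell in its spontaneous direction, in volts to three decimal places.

Ce⁴⁺/Ce³⁺ is the cathode (higher E°), Ni²⁺/Ni the anode: E°cell = +1.65 − (-0.25) = +1.90 V, n = 2.
Overall: 2 Ce⁴⁺(aq) + Ni(s) → 2 Ce³⁺(aq) + Ni²⁺(aq)
Q = [Ce³⁺]^2·[Ni²⁺] / ([Ce⁴⁺]^2); log Q = 4.783.
E = E° − (0.0592/n) log Q = +1.90 − (0.0592/2)(4.783) = +1.758 V.

+1.758 V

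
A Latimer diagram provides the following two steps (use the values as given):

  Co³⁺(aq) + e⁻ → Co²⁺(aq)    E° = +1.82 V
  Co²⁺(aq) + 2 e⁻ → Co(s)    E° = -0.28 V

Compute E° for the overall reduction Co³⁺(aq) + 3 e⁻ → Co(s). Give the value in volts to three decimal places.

Adding the free-energy changes (−nFE°) of the two steps gives −n₃FE°₃ = −n₁FE°₁ − n₂FE°₂.
E°₃ = (1×+1.82 + 2×-0.28) / 3 = (+1.260) / 3 = +0.420 V.

+0.420 V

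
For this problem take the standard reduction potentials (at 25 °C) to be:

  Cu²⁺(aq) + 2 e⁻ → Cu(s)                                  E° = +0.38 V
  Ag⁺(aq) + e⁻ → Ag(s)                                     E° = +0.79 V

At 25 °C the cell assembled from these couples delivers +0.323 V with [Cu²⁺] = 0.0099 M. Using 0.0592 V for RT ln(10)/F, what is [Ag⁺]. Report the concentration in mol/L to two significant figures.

0.0034 M

Ag⁺/Ag is the cathode, Cu²⁺/Cu the anode: E°cell = +0.41 V, n = 2.
Overall reaction: 2 Ag⁺(aq) + Cu(s) → 2 Ag(s) + Cu²⁺(aq); Q = [Cu²⁺]^1/[Ag⁺]^2.
From E = E° − (0.0592/n) log Q: log Q = (E° − E)·n/0.0592 = (+0.41 − (+0.323))·2/0.0592 = 2.9392.
So 2·log[Ag⁺] = 1·log(0.0099) − log Q = -2.0044 − (2.9392) = -4.9436; log[Ag⁺] = -4.9436 / 2 = -2.4718; [Ag⁺] = 10^(-2.4718) ≈ 0.0034 M.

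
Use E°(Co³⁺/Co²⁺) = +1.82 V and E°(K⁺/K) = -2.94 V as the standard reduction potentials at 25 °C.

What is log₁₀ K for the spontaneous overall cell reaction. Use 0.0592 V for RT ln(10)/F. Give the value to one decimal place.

80.4

Cathode: Co³⁺/Co²⁺; anode: K⁺/K. E°cell = +4.76 V, n = 1.
log K = nE°cell / 0.0592 = (1)(+4.76) / 0.0592 = 80.4.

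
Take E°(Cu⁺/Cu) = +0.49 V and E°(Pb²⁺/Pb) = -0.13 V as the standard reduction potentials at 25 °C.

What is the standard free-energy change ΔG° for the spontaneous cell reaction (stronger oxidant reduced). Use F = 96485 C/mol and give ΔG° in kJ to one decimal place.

-119.6 kJ

Cu⁺/Cu (E° = +0.49 V) is the cathode; Pb²⁺/Pb (E° = -0.13 V) is the anode, so E°cell = +0.62 V.
Balancing electrons gives n = 2 (lcm of 1 and 2).
ΔG° = −nFE° = −(2)(96485)(+0.62) = -119,641 J = -119.6 kJ.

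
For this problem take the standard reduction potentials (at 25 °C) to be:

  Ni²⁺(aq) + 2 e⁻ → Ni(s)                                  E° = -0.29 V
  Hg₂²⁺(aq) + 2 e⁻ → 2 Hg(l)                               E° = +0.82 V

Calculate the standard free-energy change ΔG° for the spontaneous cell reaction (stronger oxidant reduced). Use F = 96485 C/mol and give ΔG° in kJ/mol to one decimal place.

-214.2 kJ/mol

Hg₂²⁺/Hg (E° = +0.82 V) is the cathode; Ni²⁺/Ni (E° = -0.29 V) is the anode, so E°cell = +1.11 V.
Balancing electrons gives n = 2 (lcm of 2 and 2).
ΔG° = −nFE° = −(2)(96485)(+1.11) = -214,197 J = -214.2 kJ/mol.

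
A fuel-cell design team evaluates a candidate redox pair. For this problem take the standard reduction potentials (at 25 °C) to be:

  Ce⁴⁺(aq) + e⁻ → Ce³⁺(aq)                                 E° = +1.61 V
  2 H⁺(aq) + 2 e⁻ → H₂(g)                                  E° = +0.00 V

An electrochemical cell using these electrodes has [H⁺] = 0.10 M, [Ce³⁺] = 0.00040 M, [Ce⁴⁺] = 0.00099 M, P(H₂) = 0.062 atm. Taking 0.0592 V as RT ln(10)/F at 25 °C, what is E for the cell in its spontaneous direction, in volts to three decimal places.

+1.657 V

Ce⁴⁺/Ce³⁺ is the cathode (higher E°), H⁺/H₂ the anode: E°cell = +1.61 − (+0.00) = +1.61 V, n = 2.
Overall: 2 Ce⁴⁺(aq) + H₂(g) → 2 Ce³⁺(aq) + 2 H⁺(aq)
Q = [Ce³⁺]^2·[H⁺]^2 / ([Ce⁴⁺]^2·P(H₂)); log Q = -1.580.
E = E° − (0.0592/n) log Q = +1.61 − (0.0592/2)(-1.580) = +1.657 V.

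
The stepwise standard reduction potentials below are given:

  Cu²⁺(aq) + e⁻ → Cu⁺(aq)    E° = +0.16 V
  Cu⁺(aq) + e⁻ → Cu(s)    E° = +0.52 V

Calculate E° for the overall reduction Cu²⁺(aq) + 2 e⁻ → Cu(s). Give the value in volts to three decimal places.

+0.340 V

Adding the free-energy changes (−nFE°) of the two steps gives −n₃FE°₃ = −n₁FE°₁ − n₂FE°₂.
E°₃ = (1×+0.16 + 1×+0.52) / 2 = (+0.680) / 2 = +0.340 V.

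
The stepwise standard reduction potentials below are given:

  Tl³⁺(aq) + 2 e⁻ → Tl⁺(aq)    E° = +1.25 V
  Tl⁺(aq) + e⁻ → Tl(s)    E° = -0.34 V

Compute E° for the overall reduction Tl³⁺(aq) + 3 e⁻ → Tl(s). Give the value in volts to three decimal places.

+0.720 V

Since ΔG° = −nFE° is additive over sequential reductions, n₃E°₃ = n₁E°₁ + n₂E°₂.
E°₃ = (2×+1.25 + 1×-0.34) / 3 = (+2.160) / 3 = +0.720 V.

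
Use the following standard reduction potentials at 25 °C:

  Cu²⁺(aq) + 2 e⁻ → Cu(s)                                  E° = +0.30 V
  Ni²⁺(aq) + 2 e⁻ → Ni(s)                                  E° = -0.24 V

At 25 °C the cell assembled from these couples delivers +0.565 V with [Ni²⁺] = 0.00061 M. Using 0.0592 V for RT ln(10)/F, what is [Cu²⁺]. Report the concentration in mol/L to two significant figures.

Cu²⁺/Cu is the cathode, Ni²⁺/Ni the anode: E°cell = +0.54 V, n = 2.
Overall reaction: Cu²⁺(aq) + Ni(s) → Cu(s) + Ni²⁺(aq); Q = [Ni²⁺]^1/[Cu²⁺]^1.
From E = E° − (0.0592/n) log Q: log Q = (E° − E)·n/0.0592 = (+0.54 − (+0.565))·2/0.0592 = -0.8446.
So 1·log[Cu²⁺] = 1·log(0.00061) − log Q = -3.2147 − (-0.8446) = -2.3701; [Cu²⁺] = 10^(-2.3701) ≈ 0.0043 M.

0.0043 M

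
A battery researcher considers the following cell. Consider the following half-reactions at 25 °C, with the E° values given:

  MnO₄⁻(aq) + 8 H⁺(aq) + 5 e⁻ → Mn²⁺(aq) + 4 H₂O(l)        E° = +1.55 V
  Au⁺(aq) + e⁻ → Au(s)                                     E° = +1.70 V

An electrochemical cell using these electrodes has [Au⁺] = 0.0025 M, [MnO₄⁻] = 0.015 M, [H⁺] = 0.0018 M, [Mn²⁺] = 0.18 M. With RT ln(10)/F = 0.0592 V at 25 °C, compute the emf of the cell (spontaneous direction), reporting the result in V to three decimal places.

Au⁺/Au is the cathode (higher E°), MnO₄⁻/Mn²⁺ the anode: E°cell = +1.70 − (+1.55) = +0.15 V, n = 5.
Overall: 5 Au⁺(aq) + Mn²⁺(aq) + 4 H₂O(l) → 5 Au(s) + MnO₄⁻(aq) + 8 H⁺(aq)
Q = [MnO₄⁻]·[H⁺]^8 / ([Au⁺]^5·[Mn²⁺]); log Q = -10.027.
E = E° − (0.0592/n) log Q = +0.15 − (0.0592/5)(-10.027) = +0.269 V.

+0.269 V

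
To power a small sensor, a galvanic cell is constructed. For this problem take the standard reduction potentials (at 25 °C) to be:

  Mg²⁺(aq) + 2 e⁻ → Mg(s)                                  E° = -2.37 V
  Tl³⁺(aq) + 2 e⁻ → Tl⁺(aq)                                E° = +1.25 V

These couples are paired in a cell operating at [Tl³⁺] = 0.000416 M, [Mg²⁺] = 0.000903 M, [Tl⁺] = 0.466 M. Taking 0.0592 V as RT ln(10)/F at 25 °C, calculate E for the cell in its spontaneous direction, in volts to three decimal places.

+3.620 V

Tl³⁺/Tl⁺ is the cathode (higher E°), Mg²⁺/Mg the anode: E°cell = +1.25 − (-2.37) = +3.62 V, n = 2.
Overall: Tl³⁺(aq) + Mg(s) → Tl⁺(aq) + Mg²⁺(aq)
Q = [Tl⁺]·[Mg²⁺] / ([Tl³⁺]); log Q = 0.005.
E = E° − (0.0592/n) log Q = +3.62 − (0.0592/2)(0.005) = +3.620 V.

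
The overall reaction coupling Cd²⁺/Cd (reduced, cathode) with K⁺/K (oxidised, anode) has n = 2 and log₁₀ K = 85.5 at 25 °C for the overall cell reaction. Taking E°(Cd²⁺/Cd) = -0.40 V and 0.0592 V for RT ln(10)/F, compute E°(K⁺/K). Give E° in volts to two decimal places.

-2.93 V

E°cell = (0.0592/n)·log K = (0.0592/2)(85.5) = +2.531 V.
Since Cd²⁺/Cd is the cathode and K⁺/K the anode, E°cell = E°(Cd²⁺/Cd) − E°(K⁺/K).
So E°(K⁺/K) = E°(Cd²⁺/Cd) − E°cell = (-0.40) − (+2.531) = -2.93 V.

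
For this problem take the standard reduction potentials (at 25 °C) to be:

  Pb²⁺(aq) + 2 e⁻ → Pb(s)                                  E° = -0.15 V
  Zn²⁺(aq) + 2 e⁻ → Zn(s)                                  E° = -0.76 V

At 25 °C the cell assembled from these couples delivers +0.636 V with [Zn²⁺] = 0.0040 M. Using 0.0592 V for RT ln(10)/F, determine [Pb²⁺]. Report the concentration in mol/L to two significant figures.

0.030 M

Pb²⁺/Pb is the cathode, Zn²⁺/Zn the anode: E°cell = +0.61 V, n = 2.
Overall reaction: Pb²⁺(aq) + Zn(s) → Pb(s) + Zn²⁺(aq); Q = [Zn²⁺]^1/[Pb²⁺]^1.
From E = E° − (0.0592/n) log Q: log Q = (E° − E)·n/0.0592 = (+0.61 − (+0.636))·2/0.0592 = -0.8784.
So 1·log[Pb²⁺] = 1·log(0.004) − log Q = -2.3979 − (-0.8784) = -1.5195; [Pb²⁺] = 10^(-1.5195) ≈ 0.030 M.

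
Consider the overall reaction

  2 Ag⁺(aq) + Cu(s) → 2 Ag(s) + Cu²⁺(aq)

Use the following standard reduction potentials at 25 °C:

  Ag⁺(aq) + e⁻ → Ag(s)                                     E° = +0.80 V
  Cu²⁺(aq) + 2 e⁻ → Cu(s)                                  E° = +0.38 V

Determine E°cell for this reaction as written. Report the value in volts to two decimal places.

+0.42 V

The Ag⁺/Ag couple has the higher reduction potential, so it is the cathode; Cu²⁺/Cu is oxidised at the anode.
E°cell = E°(cathode) − E°(anode) = (+0.80) − (+0.38) = +0.42 V.
Since E°cell > 0, the reaction is spontaneous under standard conditions.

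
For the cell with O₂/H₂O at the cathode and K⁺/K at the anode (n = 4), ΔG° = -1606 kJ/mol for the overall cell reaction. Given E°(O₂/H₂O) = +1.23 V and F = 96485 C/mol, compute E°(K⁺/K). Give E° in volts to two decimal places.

E°cell = −ΔG°/(nF) = −(-1606×10³)/((4)(96485)) = +4.161 V.
Since O₂/H₂O is the cathode and K⁺/K the anode, E°cell = E°(O₂/H₂O) − E°(K⁺/K).
So E°(K⁺/K) = E°(O₂/H₂O) − E°cell = (+1.23) − (+4.161) = -2.93 V.

-2.93 V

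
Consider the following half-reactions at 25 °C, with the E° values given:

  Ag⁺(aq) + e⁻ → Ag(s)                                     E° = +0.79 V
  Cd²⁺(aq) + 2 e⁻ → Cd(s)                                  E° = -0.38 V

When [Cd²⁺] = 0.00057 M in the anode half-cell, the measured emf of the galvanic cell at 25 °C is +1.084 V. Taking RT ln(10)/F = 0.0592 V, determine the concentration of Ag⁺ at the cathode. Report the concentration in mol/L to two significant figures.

0.00084 M

Ag⁺/Ag is the cathode, Cd²⁺/Cd the anode: E°cell = +1.17 V, n = 2.
Overall reaction: 2 Ag⁺(aq) + Cd(s) → 2 Ag(s) + Cd²⁺(aq); Q = [Cd²⁺]^1/[Ag⁺]^2.
From E = E° − (0.0592/n) log Q: log Q = (E° − E)·n/0.0592 = (+1.17 − (+1.084))·2/0.0592 = 2.9054.
So 2·log[Ag⁺] = 1·log(0.00057) − log Q = -3.2441 − (2.9054) = -6.1495; log[Ag⁺] = -6.1495 / 2 = -3.0747; [Ag⁺] = 10^(-3.0747) ≈ 0.00084 M.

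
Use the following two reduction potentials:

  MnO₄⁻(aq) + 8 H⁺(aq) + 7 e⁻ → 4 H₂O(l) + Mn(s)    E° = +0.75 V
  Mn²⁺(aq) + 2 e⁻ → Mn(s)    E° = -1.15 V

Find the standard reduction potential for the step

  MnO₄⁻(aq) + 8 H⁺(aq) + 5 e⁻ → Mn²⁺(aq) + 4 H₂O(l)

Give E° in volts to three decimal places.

Sequential free energies add, so n₃E°₃ = n₁E°₁ + n₂E°₂.
With n₃ = 7, and the known step contributing 2×(-1.15) V, the unknown satisfies 5·E° = 7×(+0.75) − 2×(-1.15) = +7.550.
E° = +7.550 / 5 = +1.510 V.

+1.510 V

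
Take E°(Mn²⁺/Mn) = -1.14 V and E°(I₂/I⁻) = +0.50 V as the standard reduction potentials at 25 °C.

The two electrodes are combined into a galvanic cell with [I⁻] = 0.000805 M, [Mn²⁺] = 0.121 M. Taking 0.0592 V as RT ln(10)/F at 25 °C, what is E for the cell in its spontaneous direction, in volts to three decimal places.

+1.850 V

I₂/I⁻ is the cathode (higher E°), Mn²⁺/Mn the anode: E°cell = +0.50 − (-1.14) = +1.64 V, n = 2.
Overall: I₂(s) + Mn(s) → 2 I⁻(aq) + Mn²⁺(aq)
Q = [I⁻]^2·[Mn²⁺]; log Q = -7.106.
E = E° − (0.0592/n) log Q = +1.64 − (0.0592/2)(-7.106) = +1.850 V.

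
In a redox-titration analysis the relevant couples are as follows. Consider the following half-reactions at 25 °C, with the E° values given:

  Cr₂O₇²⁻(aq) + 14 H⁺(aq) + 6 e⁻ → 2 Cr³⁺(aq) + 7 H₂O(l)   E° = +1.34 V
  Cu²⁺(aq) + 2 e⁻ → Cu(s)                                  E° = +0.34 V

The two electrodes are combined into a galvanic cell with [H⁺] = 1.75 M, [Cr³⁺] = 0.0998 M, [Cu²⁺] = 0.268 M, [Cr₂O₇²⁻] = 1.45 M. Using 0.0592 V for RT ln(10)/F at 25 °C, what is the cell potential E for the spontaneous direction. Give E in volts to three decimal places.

Cr₂O₇²⁻/Cr³⁺ is the cathode (higher E°), Cu²⁺/Cu the anode: E°cell = +1.34 − (+0.34) = +1.00 V, n = 6.
Overall: Cr₂O₇²⁻(aq) + 14 H⁺(aq) + 3 Cu(s) → 2 Cr³⁺(aq) + 7 H₂O(l) + 3 Cu²⁺(aq)
Q = [Cr³⁺]^2·[Cu²⁺]^3 / ([Cr₂O₇²⁻]·[H⁺]^14); log Q = -7.281.
E = E° − (0.0592/n) log Q = +1.00 − (0.0592/6)(-7.281) = +1.072 V.

+1.072 V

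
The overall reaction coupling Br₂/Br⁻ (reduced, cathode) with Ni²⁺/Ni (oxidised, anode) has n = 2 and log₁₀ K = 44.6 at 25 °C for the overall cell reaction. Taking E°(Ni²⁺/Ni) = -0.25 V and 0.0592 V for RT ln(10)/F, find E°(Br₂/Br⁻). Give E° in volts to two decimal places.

+1.07 V

E°cell = (0.0592/n)·log K = (0.0592/2)(44.6) = +1.320 V.
Since Br₂/Br⁻ is the cathode and Ni²⁺/Ni the anode, E°cell = E°(Br₂/Br⁻) − E°(Ni²⁺/Ni).
So E°(Br₂/Br⁻) = E°cell + E°(Ni²⁺/Ni) = +1.320 + (-0.25) = +1.07 V.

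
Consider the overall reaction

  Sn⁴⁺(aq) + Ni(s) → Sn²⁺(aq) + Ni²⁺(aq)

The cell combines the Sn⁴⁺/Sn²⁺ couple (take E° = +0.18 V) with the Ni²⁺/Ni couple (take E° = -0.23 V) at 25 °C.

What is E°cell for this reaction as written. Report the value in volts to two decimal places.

The Sn⁴⁺/Sn²⁺ couple has the higher reduction potential, so it is the cathode; Ni²⁺/Ni is oxidised at the anode.
E°cell = E°(cathode) − E°(anode) = (+0.18) − (-0.23) = +0.41 V.
Since E°cell > 0, the reaction is spontaneous under standard conditions.

+0.41 V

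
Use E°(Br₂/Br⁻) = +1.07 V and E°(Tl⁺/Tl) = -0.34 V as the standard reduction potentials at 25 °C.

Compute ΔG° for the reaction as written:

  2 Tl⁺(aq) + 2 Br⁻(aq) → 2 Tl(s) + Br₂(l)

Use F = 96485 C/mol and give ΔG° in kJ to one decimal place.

As written, Tl⁺/Tl is reduced (cathode) and Br₂/Br⁻ is oxidised (anode), so E°cell = (-0.34) − (+1.07) = -1.41 V.
Balancing electrons gives n = 2.
ΔG° = −nFE° = −(2)(96485)(-1.41) = 272,088 J = +272.1 kJ.

+272.1 kJ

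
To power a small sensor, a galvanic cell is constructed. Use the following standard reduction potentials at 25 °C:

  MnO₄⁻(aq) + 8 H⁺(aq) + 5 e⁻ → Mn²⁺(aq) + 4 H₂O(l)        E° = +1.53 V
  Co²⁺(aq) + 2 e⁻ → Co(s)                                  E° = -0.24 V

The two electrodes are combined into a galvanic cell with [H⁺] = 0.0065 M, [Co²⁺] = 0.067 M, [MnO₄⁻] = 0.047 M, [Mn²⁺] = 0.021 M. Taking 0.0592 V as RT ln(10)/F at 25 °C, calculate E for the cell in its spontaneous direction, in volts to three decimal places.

+1.602 V

MnO₄⁻/Mn²⁺ is the cathode (higher E°), Co²⁺/Co the anode: E°cell = +1.53 − (-0.24) = +1.77 V, n = 10.
Overall: 2 MnO₄⁻(aq) + 16 H⁺(aq) + 5 Co(s) → 2 Mn²⁺(aq) + 8 H₂O(l) + 5 Co²⁺(aq)
Q = [Mn²⁺]^2·[Co²⁺]^5 / ([MnO₄⁻]^2·[H⁺]^16); log Q = 28.424.
E = E° − (0.0592/n) log Q = +1.77 − (0.0592/10)(28.424) = +1.602 V.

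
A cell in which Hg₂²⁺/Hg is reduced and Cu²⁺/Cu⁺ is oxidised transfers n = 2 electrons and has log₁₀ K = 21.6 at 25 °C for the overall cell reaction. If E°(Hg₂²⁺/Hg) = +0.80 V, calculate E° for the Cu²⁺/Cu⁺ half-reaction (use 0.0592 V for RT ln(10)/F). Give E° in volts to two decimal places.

E°cell = (0.0592/n)·log K = (0.0592/2)(21.6) = +0.639 V.
Since Hg₂²⁺/Hg is the cathode and Cu²⁺/Cu⁺ the anode, E°cell = E°(Hg₂²⁺/Hg) − E°(Cu²⁺/Cu⁺).
So E°(Cu²⁺/Cu⁺) = E°(Hg₂²⁺/Hg) − E°cell = (+0.80) − (+0.639) = +0.16 V.

+0.16 V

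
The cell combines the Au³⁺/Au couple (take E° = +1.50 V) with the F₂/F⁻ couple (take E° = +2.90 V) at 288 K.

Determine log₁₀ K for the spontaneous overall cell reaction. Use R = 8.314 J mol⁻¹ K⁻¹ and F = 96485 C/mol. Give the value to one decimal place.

Cathode: F₂/F⁻; anode: Au³⁺/Au. E°cell = (+2.90) − (+1.50) = +1.40 V, with n = 6.
ΔG° = −nFE° = −RT ln K, so ln K = nFE°/(RT) = (6)(96485)(+1.40) / ((8.314)(288)) = 338.483.
log₁₀ K = 338.483 / ln 10 = 147.0.

147.0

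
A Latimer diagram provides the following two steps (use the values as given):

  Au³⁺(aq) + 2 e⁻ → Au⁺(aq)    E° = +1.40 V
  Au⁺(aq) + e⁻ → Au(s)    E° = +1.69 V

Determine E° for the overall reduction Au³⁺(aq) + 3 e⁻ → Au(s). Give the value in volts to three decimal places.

Adding the free-energy changes (−nFE°) of the two steps gives −n₃FE°₃ = −n₁FE°₁ − n₂FE°₂.
E°₃ = (2×+1.40 + 1×+1.69) / 3 = (+4.490) / 3 = +1.497 V.

+1.497 V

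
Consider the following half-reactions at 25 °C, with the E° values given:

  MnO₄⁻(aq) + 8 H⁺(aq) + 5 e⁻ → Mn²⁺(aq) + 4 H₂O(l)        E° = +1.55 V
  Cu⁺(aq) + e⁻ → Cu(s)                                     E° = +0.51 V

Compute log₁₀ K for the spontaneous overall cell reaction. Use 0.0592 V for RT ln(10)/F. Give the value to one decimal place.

87.8

Cathode: MnO₄⁻/Mn²⁺; anode: Cu⁺/Cu. E°cell = +1.04 V, n = 5.
log K = nE°cell / 0.0592 = (5)(+1.04) / 0.0592 = 87.8.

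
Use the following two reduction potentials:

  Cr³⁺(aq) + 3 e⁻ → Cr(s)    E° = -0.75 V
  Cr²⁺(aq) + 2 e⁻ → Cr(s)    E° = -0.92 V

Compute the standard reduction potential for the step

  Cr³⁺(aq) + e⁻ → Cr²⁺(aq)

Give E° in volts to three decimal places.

Sequential free energies add, so n₃E°₃ = n₁E°₁ + n₂E°₂.
With n₃ = 3, and the known step contributing 2×(-0.92) V, the unknown satisfies 1·E° = 3×(-0.75) − 2×(-0.92) = -0.410.
E° = -0.410 / 1 = -0.410 V.

-0.410 V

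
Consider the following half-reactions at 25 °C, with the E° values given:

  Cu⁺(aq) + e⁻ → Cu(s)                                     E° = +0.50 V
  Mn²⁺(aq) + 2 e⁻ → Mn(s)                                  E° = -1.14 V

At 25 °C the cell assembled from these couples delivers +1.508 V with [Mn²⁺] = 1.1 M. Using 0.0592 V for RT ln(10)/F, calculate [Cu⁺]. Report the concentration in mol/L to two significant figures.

0.0062 M

Cu⁺/Cu is the cathode, Mn²⁺/Mn the anode: E°cell = +1.64 V, n = 2.
Overall reaction: 2 Cu⁺(aq) + Mn(s) → 2 Cu(s) + Mn²⁺(aq); Q = [Mn²⁺]^1/[Cu⁺]^2.
From E = E° − (0.0592/n) log Q: log Q = (E° − E)·n/0.0592 = (+1.64 − (+1.508))·2/0.0592 = 4.4595.
So 2·log[Cu⁺] = 1·log(1.1) − log Q = 0.0414 − (4.4595) = -4.4181; log[Cu⁺] = -4.4181 / 2 = -2.2090; [Cu⁺] = 10^(-2.2090) ≈ 0.0062 M.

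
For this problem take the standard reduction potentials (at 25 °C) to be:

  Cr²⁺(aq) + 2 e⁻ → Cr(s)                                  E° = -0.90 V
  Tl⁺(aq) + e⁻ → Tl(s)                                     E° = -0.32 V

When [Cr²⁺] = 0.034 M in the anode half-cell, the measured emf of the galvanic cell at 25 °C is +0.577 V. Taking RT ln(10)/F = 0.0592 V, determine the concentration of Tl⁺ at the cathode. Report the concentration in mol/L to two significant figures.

Tl⁺/Tl is the cathode, Cr²⁺/Cr the anode: E°cell = +0.58 V, n = 2.
Overall reaction: 2 Tl⁺(aq) + Cr(s) → 2 Tl(s) + Cr²⁺(aq); Q = [Cr²⁺]^1/[Tl⁺]^2.
From E = E° − (0.0592/n) log Q: log Q = (E° − E)·n/0.0592 = (+0.58 − (+0.577))·2/0.0592 = 0.1014.
So 2·log[Tl⁺] = 1·log(0.034) − log Q = -1.4685 − (0.1014) = -1.5699; log[Tl⁺] = -1.5699 / 2 = -0.7850; [Tl⁺] = 10^(-0.7850) ≈ 0.16 M.

0.16 M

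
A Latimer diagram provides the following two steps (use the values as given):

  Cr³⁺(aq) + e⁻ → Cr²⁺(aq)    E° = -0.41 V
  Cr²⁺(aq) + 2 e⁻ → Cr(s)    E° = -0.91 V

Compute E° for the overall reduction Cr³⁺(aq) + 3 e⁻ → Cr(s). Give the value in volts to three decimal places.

-0.743 V

Standard free energies of sequential steps add: ΔG°₃ = ΔG°₁ + ΔG°₂, so n₃E°₃ = n₁E°₁ + n₂E°₂.
E°₃ = (1×-0.41 + 2×-0.91) / 3 = (-2.230) / 3 = -0.743 V.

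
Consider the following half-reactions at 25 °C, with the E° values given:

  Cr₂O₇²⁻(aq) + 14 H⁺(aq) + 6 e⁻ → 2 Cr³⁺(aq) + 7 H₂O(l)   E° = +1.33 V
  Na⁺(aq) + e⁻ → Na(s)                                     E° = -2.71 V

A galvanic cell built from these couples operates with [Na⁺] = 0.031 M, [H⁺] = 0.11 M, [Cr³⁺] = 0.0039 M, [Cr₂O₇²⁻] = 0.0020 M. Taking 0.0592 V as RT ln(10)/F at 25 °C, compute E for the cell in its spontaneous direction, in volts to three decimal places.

+4.018 V

Cr₂O₇²⁻/Cr³⁺ is the cathode (higher E°), Na⁺/Na the anode: E°cell = +1.33 − (-2.71) = +4.04 V, n = 6.
Overall: Cr₂O₇²⁻(aq) + 14 H⁺(aq) + 6 Na(s) → 2 Cr³⁺(aq) + 7 H₂O(l) + 6 Na⁺(aq)
Q = [Cr³⁺]^2·[Na⁺]^6 / ([Cr₂O₇²⁻]·[H⁺]^14); log Q = 2.250.
E = E° − (0.0592/n) log Q = +4.04 − (0.0592/6)(2.250) = +4.018 V.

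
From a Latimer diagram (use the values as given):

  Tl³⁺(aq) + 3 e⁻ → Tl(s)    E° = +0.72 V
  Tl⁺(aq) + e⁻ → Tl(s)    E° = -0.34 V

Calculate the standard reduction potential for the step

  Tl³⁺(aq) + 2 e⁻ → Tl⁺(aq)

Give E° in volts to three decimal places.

+1.250 V

Sequential free energies add, so n₃E°₃ = n₁E°₁ + n₂E°₂.
With n₃ = 3, and the known step contributing 1×(-0.34) V, the unknown satisfies 2·E° = 3×(+0.72) − 1×(-0.34) = +2.500.
E° = +2.500 / 2 = +1.250 V.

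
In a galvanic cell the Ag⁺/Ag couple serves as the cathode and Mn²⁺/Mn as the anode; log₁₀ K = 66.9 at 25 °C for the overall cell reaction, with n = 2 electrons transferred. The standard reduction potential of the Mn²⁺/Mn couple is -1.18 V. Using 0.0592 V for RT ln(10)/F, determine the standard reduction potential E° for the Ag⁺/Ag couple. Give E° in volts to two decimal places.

+0.80 V

E°cell = (0.0592/n)·log K = (0.0592/2)(66.9) = +1.980 V.
Since Ag⁺/Ag is the cathode and Mn²⁺/Mn the anode, E°cell = E°(Ag⁺/Ag) − E°(Mn²⁺/Mn).
So E°(Ag⁺/Ag) = E°cell + E°(Mn²⁺/Mn) = +1.980 + (-1.18) = +0.80 V.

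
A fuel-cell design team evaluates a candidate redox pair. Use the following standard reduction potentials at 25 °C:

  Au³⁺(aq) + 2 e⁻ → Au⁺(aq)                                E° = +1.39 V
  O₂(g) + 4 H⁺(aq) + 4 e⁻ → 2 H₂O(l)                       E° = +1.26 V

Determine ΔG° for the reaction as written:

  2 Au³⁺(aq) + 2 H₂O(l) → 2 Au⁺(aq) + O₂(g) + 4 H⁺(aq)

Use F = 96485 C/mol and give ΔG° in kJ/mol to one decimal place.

-50.2 kJ/mol

As written, Au³⁺/Au⁺ is reduced (cathode) and O₂/H₂O is oxidised (anode), so E°cell = (+1.39) − (+1.26) = +0.13 V.
Balancing electrons gives n = 4.
ΔG° = −nFE° = −(4)(96485)(+0.13) = -50,172 J = -50.2 kJ/mol.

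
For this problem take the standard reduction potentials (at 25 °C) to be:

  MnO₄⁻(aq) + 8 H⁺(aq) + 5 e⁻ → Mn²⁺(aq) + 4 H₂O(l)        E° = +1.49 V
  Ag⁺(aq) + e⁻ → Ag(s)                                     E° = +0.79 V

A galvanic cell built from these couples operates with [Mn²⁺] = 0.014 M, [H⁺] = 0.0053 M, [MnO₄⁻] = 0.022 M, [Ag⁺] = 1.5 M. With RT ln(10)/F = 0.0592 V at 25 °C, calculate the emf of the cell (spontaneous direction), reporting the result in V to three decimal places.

+0.476 V

MnO₄⁻/Mn²⁺ is the cathode (higher E°), Ag⁺/Ag the anode: E°cell = +1.49 − (+0.79) = +0.70 V, n = 5.
Overall: MnO₄⁻(aq) + 8 H⁺(aq) + 5 Ag(s) → Mn²⁺(aq) + 4 H₂O(l) + 5 Ag⁺(aq)
Q = [Mn²⁺]·[Ag⁺]^5 / ([MnO₄⁻]·[H⁺]^8); log Q = 18.890.
E = E° − (0.0592/n) log Q = +0.70 − (0.0592/5)(18.890) = +0.476 V.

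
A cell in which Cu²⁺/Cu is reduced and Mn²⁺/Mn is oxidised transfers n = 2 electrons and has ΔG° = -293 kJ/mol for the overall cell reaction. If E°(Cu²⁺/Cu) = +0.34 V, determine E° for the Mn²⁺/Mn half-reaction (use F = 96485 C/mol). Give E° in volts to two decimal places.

E°cell = −ΔG°/(nF) = −(-293×10³)/((2)(96485)) = +1.518 V.
Since Cu²⁺/Cu is the cathode and Mn²⁺/Mn the anode, E°cell = E°(Cu²⁺/Cu) − E°(Mn²⁺/Mn).
So E°(Mn²⁺/Mn) = E°(Cu²⁺/Cu) − E°cell = (+0.34) − (+1.518) = -1.18 V.

-1.18 V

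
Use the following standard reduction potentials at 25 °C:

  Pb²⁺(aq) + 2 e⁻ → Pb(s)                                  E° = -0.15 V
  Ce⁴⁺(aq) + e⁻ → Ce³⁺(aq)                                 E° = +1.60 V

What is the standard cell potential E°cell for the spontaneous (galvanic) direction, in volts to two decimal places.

+1.75 V

The Ce⁴⁺/Ce³⁺ couple has the higher reduction potential, so it is the cathode; Pb²⁺/Pb is oxidised at the anode.
E°cell = E°(cathode) − E°(anode) = (+1.60) − (-0.15) = +1.75 V.
Since E°cell > 0, the reaction is spontaneous under standard conditions.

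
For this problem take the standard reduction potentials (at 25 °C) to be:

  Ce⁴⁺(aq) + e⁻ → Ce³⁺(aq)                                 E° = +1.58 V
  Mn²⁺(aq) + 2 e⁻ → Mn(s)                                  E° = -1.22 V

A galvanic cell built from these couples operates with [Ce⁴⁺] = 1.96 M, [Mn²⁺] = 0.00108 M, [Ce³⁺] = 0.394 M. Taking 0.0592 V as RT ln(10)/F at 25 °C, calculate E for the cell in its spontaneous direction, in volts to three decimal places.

Ce⁴⁺/Ce³⁺ is the cathode (higher E°), Mn²⁺/Mn the anode: E°cell = +1.58 − (-1.22) = +2.80 V, n = 2.
Overall: 2 Ce⁴⁺(aq) + Mn(s) → 2 Ce³⁺(aq) + Mn²⁺(aq)
Q = [Ce³⁺]^2·[Mn²⁺] / ([Ce⁴⁺]^2); log Q = -4.360.
E = E° − (0.0592/n) log Q = +2.80 − (0.0592/2)(-4.360) = +2.929 V.

+2.929 V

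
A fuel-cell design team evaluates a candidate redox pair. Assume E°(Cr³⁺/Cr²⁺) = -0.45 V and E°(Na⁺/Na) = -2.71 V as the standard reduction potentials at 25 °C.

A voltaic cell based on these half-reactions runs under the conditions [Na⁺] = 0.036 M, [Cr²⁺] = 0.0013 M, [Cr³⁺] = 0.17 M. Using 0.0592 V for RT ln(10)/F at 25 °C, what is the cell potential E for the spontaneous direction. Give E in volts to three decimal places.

+2.471 V

Cr³⁺/Cr²⁺ is the cathode (higher E°), Na⁺/Na the anode: E°cell = -0.45 − (-2.71) = +2.26 V, n = 1.
Overall: Cr³⁺(aq) + Na(s) → Cr²⁺(aq) + Na⁺(aq)
Q = [Cr²⁺]·[Na⁺] / ([Cr³⁺]); log Q = -3.560.
E = E° − (0.0592/n) log Q = +2.26 − (0.0592/1)(-3.560) = +2.471 V.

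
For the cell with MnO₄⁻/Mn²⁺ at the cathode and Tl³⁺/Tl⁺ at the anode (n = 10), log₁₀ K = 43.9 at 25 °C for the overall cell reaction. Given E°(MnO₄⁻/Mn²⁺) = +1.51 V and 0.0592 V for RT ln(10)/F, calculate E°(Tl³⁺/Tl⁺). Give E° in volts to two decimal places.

+1.25 V

E°cell = (0.0592/n)·log K = (0.0592/10)(43.9) = +0.260 V.
Since MnO₄⁻/Mn²⁺ is the cathode and Tl³⁺/Tl⁺ the anode, E°cell = E°(MnO₄⁻/Mn²⁺) − E°(Tl³⁺/Tl⁺).
So E°(Tl³⁺/Tl⁺) = E°(MnO₄⁻/Mn²⁺) − E°cell = (+1.51) − (+0.260) = +1.25 V.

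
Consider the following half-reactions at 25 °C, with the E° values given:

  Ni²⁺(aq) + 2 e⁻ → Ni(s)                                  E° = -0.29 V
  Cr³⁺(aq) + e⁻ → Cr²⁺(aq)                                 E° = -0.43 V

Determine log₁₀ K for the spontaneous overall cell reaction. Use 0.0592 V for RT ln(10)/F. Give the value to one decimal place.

Cathode: Ni²⁺/Ni; anode: Cr³⁺/Cr²⁺. E°cell = +0.14 V, n = 2.
log K = nE°cell / 0.0592 = (2)(+0.14) / 0.0592 = 4.7.

4.7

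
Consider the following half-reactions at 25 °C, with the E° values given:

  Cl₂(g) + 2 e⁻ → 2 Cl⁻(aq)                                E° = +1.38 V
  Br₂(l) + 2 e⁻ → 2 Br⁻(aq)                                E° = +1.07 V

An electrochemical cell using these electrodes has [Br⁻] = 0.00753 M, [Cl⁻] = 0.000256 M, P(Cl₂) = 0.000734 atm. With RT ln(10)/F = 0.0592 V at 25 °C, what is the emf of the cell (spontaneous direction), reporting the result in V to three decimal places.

+0.304 V

Cl₂/Cl⁻ is the cathode (higher E°), Br₂/Br⁻ the anode: E°cell = +1.38 − (+1.07) = +0.31 V, n = 2.
Overall: Cl₂(g) + 2 Br⁻(aq) → 2 Cl⁻(aq) + Br₂(l)
Q = [Cl⁻]^2 / (P(Cl₂)·[Br⁻]^2); log Q = 0.197.
E = E° − (0.0592/n) log Q = +0.31 − (0.0592/2)(0.197) = +0.304 V.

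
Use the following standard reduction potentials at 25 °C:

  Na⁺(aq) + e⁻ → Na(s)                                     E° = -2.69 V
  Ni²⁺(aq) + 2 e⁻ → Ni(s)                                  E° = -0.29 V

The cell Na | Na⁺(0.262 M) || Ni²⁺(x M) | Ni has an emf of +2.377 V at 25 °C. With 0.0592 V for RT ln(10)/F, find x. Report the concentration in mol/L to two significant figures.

0.011 M

Ni²⁺/Ni is the cathode, Na⁺/Na the anode: E°cell = +2.40 V, n = 2.
Overall reaction: Ni²⁺(aq) + 2 Na(s) → Ni(s) + 2 Na⁺(aq); Q = [Na⁺]^2/[Ni²⁺]^1.
From E = E° − (0.0592/n) log Q: log Q = (E° − E)·n/0.0592 = (+2.40 − (+2.377))·2/0.0592 = 0.7770.
So 1·log[Ni²⁺] = 2·log(0.262) − log Q = -1.1634 − (0.7770) = -1.9404; [Ni²⁺] = 10^(-1.9404) ≈ 0.011 M.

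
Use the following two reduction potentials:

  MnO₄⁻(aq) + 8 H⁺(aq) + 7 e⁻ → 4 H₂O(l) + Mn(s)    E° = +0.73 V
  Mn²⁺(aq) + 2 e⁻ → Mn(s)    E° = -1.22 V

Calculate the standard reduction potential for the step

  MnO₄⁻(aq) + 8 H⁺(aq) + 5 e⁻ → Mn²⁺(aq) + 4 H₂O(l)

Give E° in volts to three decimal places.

Sequential free energies add, so n₃E°₃ = n₁E°₁ + n₂E°₂.
With n₃ = 7, and the known step contributing 2×(-1.22) V, the unknown satisfies 5·E° = 7×(+0.73) − 2×(-1.22) = +7.550.
E° = +7.550 / 5 = +1.510 V.

+1.510 V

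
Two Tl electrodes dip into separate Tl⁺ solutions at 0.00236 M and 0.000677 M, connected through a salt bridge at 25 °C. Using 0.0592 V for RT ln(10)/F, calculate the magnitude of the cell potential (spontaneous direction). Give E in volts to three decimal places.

For a concentration cell E°cell = 0. The 0.00236 M side is the cathode (reduction is favoured where [Tl⁺] is higher).
With n = 1, E = −(0.0592/1) log([Tl⁺]ₐₙ/[Tl⁺]꜀ₐₜ) = −(0.0592/1) log(0.000677/0.00236) = −(0.0592/1)(-0.542) = +0.032 V.

+0.032 V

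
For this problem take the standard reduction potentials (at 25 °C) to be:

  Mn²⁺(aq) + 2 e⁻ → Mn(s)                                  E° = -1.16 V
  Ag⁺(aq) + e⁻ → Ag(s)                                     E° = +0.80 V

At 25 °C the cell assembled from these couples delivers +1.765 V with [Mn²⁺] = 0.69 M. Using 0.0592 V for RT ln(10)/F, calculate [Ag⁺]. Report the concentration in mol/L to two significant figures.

Ag⁺/Ag is the cathode, Mn²⁺/Mn the anode: E°cell = +1.96 V, n = 2.
Overall reaction: 2 Ag⁺(aq) + Mn(s) → 2 Ag(s) + Mn²⁺(aq); Q = [Mn²⁺]^1/[Ag⁺]^2.
From E = E° − (0.0592/n) log Q: log Q = (E° − E)·n/0.0592 = (+1.96 − (+1.765))·2/0.0592 = 6.5878.
So 2·log[Ag⁺] = 1·log(0.69) − log Q = -0.1612 − (6.5878) = -6.7490; log[Ag⁺] = -6.7490 / 2 = -3.3745; [Ag⁺] = 10^(-3.3745) ≈ 0.00042 M.

0.00042 M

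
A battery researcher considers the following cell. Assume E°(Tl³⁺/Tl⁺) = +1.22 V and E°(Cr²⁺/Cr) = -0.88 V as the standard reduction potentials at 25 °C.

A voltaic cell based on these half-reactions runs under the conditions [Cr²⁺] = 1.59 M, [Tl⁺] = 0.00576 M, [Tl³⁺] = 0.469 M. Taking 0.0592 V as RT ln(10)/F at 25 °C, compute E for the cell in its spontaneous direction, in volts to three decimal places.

Tl³⁺/Tl⁺ is the cathode (higher E°), Cr²⁺/Cr the anode: E°cell = +1.22 − (-0.88) = +2.10 V, n = 2.
Overall: Tl³⁺(aq) + Cr(s) → Tl⁺(aq) + Cr²⁺(aq)
Q = [Tl⁺]·[Cr²⁺] / ([Tl³⁺]); log Q = -1.709.
E = E° − (0.0592/n) log Q = +2.10 − (0.0592/2)(-1.709) = +2.151 V.

+2.151 V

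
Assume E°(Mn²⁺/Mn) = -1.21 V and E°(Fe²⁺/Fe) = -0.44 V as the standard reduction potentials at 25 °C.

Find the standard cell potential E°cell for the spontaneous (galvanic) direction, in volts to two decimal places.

+0.77 V

The Fe²⁺/Fe couple has the higher reduction potential, so it is the cathode; Mn²⁺/Mn is oxidised at the anode.
E°cell = E°(cathode) − E°(anode) = (-0.44) − (-1.21) = +0.77 V.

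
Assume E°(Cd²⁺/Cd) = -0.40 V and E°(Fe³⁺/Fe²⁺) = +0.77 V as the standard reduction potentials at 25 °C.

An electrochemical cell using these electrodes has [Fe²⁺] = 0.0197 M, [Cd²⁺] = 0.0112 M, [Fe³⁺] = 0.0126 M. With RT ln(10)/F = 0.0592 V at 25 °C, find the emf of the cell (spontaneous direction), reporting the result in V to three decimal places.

Fe³⁺/Fe²⁺ is the cathode (higher E°), Cd²⁺/Cd the anode: E°cell = +0.77 − (-0.40) = +1.17 V, n = 2.
Overall: 2 Fe³⁺(aq) + Cd(s) → 2 Fe²⁺(aq) + Cd²⁺(aq)
Q = [Fe²⁺]^2·[Cd²⁺] / ([Fe³⁺]^2); log Q = -1.563.
E = E° − (0.0592/n) log Q = +1.17 − (0.0592/2)(-1.563) = +1.216 V.

+1.216 V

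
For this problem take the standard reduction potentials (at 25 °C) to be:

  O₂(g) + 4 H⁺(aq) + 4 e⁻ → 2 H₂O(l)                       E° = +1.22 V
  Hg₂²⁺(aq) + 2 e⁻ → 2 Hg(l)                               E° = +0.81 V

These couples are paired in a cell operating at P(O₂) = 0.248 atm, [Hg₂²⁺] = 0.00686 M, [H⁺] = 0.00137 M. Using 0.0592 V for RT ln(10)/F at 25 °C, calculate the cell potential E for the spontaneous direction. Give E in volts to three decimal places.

+0.296 V

O₂/H₂O is the cathode (higher E°), Hg₂²⁺/Hg the anode: E°cell = +1.22 − (+0.81) = +0.41 V, n = 4.
Overall: O₂(g) + 4 H⁺(aq) + 4 Hg(l) → 2 H₂O(l) + 2 Hg₂²⁺(aq)
Q = [Hg₂²⁺]^2 / (P(O₂)·[H⁺]^4); log Q = 7.731.
E = E° − (0.0592/n) log Q = +0.41 − (0.0592/4)(7.731) = +0.296 V.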